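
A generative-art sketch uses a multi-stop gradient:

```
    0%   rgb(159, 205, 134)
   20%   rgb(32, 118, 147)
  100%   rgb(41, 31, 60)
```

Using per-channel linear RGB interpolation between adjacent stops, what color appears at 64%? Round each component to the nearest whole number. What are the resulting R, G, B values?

64% lies between the 20% and 100% stops, so the local fraction is t = (64 − 20)/(100 − 20) = 44/80 ≈ 0.55.
R = 32 + 0.55 × (41 − 32) = 36.95 → 37
G = 118 + 0.55 × (31 − 118) = 70.15 → 70
B = 147 + 0.55 × (60 − 147) = 99.15 → 99

(37, 70, 99)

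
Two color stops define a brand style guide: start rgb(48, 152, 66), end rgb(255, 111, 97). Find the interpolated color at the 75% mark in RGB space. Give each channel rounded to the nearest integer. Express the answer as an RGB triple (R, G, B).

(203, 121, 89)

75% corresponds to t = 0.75.
R = 48 + 0.75 × (255 − 48) = 48 + 0.75 × 207 = 203.25 → 203
G = 152 + 0.75 × (111 − 152) = 152 + 0.75 × -41 = 121.25 → 121
B = 66 + 0.75 × (97 − 66) = 66 + 0.75 × 31 = 89.25 → 89
So the blended color is (203, 121, 89), about #cb7959.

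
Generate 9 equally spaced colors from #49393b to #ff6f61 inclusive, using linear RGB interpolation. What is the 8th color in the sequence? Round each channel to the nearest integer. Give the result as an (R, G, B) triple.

With 9 swatches and endpoints inclusive, swatch 8 sits at t = (8 − 1)/(9 − 1) = 7/8 ≈ 0.875.
#49393b → (73, 57, 59); #ff6f61 → (255, 111, 97).
R = 73 + 0.875 × (255 − 73) = 232.25 → 232
G = 57 + 0.875 × (111 − 57) = 104.25 → 104
B = 59 + 0.875 × (97 − 59) = 92.25 → 92

(232, 104, 92)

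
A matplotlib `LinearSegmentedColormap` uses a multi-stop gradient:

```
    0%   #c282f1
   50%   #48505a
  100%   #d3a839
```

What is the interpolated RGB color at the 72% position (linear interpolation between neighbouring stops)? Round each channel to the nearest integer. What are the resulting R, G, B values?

(133, 119, 75)

72% lies between the 50% and 100% stops, so the local fraction is t = (72 − 50)/(100 − 50) = 22/50 ≈ 0.44.
#48505a → (72, 80, 90); #d3a839 → (211, 168, 57).
R = 72 + 0.44 × (211 − 72) = 133.16 → 133
G = 80 + 0.44 × (168 − 80) = 118.72 → 119
B = 90 + 0.44 × (57 − 90) = 75.48 → 75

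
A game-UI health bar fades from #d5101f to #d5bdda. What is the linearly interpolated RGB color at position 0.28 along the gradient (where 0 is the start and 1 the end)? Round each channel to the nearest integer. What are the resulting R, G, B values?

#d5101f → (213, 16, 31); #d5bdda → (213, 189, 218).
R = 213 + 0.28 × (213 − 213) = 213 + 0.28 × 0 = 213 → 213
G = 16 + 0.28 × (189 − 16) = 16 + 0.28 × 173 = 64.44 → 64
B = 31 + 0.28 × (218 − 31) = 31 + 0.28 × 187 = 83.36 → 83

(213, 64, 83)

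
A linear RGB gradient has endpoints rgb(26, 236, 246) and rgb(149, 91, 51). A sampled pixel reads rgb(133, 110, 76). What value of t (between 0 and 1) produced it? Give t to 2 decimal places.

Invert the lerp on the B channel (largest span, 195): t = (76 − 246) / (51 − 246) = -170/-195 = 0.87179.
Check on R: (133 − 26)/(149 − 26) = 0.8699 ✓

0.87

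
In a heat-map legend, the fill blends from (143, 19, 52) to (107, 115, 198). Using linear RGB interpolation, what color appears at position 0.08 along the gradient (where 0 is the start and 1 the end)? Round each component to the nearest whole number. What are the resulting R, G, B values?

R = 143 + 0.08 × (107 − 143) = 143 + 0.08 × -36 = 140.12 → 140
G = 19 + 0.08 × (115 − 19) = 19 + 0.08 × 96 = 26.68 → 27
B = 52 + 0.08 × (198 − 52) = 52 + 0.08 × 146 = 63.68 → 64
So the blended color is (140, 27, 64), about #8c1b40.

(140, 27, 64)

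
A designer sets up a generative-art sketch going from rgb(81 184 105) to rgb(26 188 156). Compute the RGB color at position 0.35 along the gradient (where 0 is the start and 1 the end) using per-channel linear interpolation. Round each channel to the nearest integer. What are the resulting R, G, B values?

(62, 185, 123)

R = 81 + 0.35 × (26 − 81) = 81 + 0.35 × -55 = 61.75 → 62
G = 184 + 0.35 × (188 − 184) = 184 + 0.35 × 4 = 185.4 → 185
B = 105 + 0.35 × (156 − 105) = 105 + 0.35 × 51 = 122.85 → 123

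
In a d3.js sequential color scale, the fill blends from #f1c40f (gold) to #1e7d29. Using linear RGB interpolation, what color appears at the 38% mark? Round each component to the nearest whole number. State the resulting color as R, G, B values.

#f1c40f → (241, 196, 15); #1e7d29 → (30, 125, 41).
38% corresponds to t = 0.38.
R = 241 + 0.38 × (30 − 241) = 241 + 0.38 × -211 = 160.82 → 161
G = 196 + 0.38 × (125 − 196) = 196 + 0.38 × -71 = 169.02 → 169
B = 15 + 0.38 × (41 − 15) = 15 + 0.38 × 26 = 24.88 → 25
So the blended color is (161, 169, 25), about #a1a919.

(161, 169, 25)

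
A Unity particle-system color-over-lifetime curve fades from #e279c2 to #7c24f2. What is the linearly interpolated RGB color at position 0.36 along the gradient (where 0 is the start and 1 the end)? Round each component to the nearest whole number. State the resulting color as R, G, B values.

(189, 90, 211)

#e279c2 → (226, 121, 194); #7c24f2 → (124, 36, 242).
R = 226 + 0.36 × (124 − 226) = 226 + 0.36 × -102 = 189.28 → 189
G = 121 + 0.36 × (36 − 121) = 121 + 0.36 × -85 = 90.4 → 90
B = 194 + 0.36 × (242 − 194) = 194 + 0.36 × 48 = 211.28 → 211
So the blended color is (189, 90, 211), about #bd5ad3.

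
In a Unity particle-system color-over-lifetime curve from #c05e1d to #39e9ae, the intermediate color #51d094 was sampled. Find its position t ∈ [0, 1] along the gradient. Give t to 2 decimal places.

0.82

Invert the lerp on the B channel (largest span, 145): t = (148 − 29) / (174 − 29) = 119/145 = 0.82069.
Check on R: (81 − 192)/(57 − 192) = 0.8222 ✓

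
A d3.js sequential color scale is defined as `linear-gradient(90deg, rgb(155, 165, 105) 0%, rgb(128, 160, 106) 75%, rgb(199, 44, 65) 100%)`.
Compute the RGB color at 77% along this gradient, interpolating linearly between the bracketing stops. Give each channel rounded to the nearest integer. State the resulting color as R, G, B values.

(134, 151, 103)

77% lies between the 75% and 100% stops, so the local fraction is t = (77 − 75)/(100 − 75) = 2/25 ≈ 0.08.
R = 128 + 0.08 × (199 − 128) = 133.68 → 134
G = 160 + 0.08 × (44 − 160) = 150.72 → 151
B = 106 + 0.08 × (65 − 106) = 102.72 → 103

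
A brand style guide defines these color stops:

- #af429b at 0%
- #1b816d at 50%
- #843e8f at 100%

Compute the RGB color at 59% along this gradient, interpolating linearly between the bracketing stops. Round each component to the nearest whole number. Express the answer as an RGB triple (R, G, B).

59% lies between the 50% and 100% stops, so the local fraction is t = (59 − 50)/(100 − 50) = 9/50 ≈ 0.18.
#1b816d → (27, 129, 109); #843e8f → (132, 62, 143).
R = 27 + 0.18 × (132 − 27) = 45.9 → 46
G = 129 + 0.18 × (62 − 129) = 116.94 → 117
B = 109 + 0.18 × (143 − 109) = 115.12 → 115

(46, 117, 115)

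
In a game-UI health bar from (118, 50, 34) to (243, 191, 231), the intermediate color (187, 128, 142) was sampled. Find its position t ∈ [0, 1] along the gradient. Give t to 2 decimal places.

Invert the lerp on the B channel (largest span, 197): t = (142 − 34) / (231 − 34) = 108/197 = 0.54822.
Check on R: (187 − 118)/(243 − 118) = 0.552 ✓

0.55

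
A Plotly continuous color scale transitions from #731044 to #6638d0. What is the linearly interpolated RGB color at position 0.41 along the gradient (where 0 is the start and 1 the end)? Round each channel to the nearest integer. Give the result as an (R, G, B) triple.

#731044 → (115, 16, 68); #6638d0 → (102, 56, 208).
R = 115 + 0.41 × (102 − 115) = 115 + 0.41 × -13 = 109.67 → 110
G = 16 + 0.41 × (56 − 16) = 16 + 0.41 × 40 = 32.4 → 32
B = 68 + 0.41 × (208 − 68) = 68 + 0.41 × 140 = 125.4 → 125
So the blended color is (110, 32, 125), about #6e207d.

(110, 32, 125)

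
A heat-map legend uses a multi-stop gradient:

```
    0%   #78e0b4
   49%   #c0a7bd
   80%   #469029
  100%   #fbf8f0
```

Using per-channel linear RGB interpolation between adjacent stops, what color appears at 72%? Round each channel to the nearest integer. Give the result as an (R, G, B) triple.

72% lies between the 49% and 80% stops, so the local fraction is t = (72 − 49)/(80 − 49) = 23/31 ≈ 0.7419.
#c0a7bd → (192, 167, 189); #469029 → (70, 144, 41).
R = 192 + 0.7419 × (70 − 192) = 101.488 → 101
G = 167 + 0.7419 × (144 − 167) = 149.936 → 150
B = 189 + 0.7419 × (41 − 189) = 79.199 → 79

(101, 150, 79)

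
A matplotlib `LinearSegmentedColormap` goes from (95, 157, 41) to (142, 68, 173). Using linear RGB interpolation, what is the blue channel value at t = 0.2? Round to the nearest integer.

B = 41 + 0.2 × (173 − 41) = 67.4 → 67

67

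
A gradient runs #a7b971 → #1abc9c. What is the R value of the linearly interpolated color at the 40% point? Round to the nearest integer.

R₁ = 167 (from #a7b971), R₂ = 26 (from #1abc9c).
R = 167 + 0.4 × (26 − 167) = 110.6 → 111

111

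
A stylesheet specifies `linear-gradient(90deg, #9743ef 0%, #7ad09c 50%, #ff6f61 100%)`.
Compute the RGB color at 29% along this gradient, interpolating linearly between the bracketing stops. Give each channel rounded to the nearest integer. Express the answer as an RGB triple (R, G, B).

29% lies between the 0% and 50% stops, so the local fraction is t = (29 − 0)/(50 − 0) = 29/50 ≈ 0.58.
#9743ef → (151, 67, 239); #7ad09c → (122, 208, 156).
R = 151 + 0.58 × (122 − 151) = 134.18 → 134
G = 67 + 0.58 × (208 − 67) = 148.78 → 149
B = 239 + 0.58 × (156 − 239) = 190.86 → 191

(134, 149, 191)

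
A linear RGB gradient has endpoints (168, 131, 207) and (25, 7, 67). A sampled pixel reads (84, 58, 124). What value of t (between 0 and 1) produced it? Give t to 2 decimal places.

Invert the lerp on the R channel (largest span, 143): t = (84 − 168) / (25 − 168) = -84/-143 = 0.58741.
Check on G: (58 − 131)/(7 − 131) = 0.5887 ✓

0.59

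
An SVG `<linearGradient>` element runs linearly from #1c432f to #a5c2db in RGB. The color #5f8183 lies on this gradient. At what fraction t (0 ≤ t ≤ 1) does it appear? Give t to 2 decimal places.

0.49

Invert the lerp on the B channel (largest span, 172): t = (131 − 47) / (219 − 47) = 84/172 = 0.48837.
Check on R: (95 − 28)/(165 − 28) = 0.4891 ✓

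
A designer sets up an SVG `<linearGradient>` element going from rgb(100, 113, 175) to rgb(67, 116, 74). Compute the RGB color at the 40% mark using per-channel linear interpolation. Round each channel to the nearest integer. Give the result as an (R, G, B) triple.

(87, 114, 135)

40% corresponds to t = 0.4.
R = 100 + 0.4 × (67 − 100) = 100 + 0.4 × -33 = 86.8 → 87
G = 113 + 0.4 × (116 − 113) = 113 + 0.4 × 3 = 114.2 → 114
B = 175 + 0.4 × (74 − 175) = 175 + 0.4 × -101 = 134.6 → 135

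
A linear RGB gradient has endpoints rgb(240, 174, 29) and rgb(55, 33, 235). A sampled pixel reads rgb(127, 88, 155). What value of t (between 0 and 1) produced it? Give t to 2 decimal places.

0.61

Invert the lerp on the B channel (largest span, 206): t = (155 − 29) / (235 − 29) = 126/206 = 0.61165.
Check on R: (127 − 240)/(55 − 240) = 0.6108 ✓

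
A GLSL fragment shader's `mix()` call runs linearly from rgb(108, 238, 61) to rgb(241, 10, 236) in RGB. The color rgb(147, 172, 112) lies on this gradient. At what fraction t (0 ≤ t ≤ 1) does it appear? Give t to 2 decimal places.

0.29

Invert the lerp on the G channel (largest span, 228): t = (172 − 238) / (10 − 238) = -66/-228 = 0.28947.
Check on R: (147 − 108)/(241 − 108) = 0.2932 ✓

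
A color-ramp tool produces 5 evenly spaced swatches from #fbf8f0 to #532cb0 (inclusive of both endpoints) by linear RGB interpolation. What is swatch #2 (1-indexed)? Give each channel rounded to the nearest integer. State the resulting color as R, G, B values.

(209, 197, 224)

With 5 swatches and endpoints inclusive, swatch 2 sits at t = (2 − 1)/(5 − 1) = 1/4 ≈ 0.25.
#fbf8f0 → (251, 248, 240); #532cb0 → (83, 44, 176).
R = 251 + 0.25 × (83 − 251) = 209 → 209
G = 248 + 0.25 × (44 − 248) = 197 → 197
B = 240 + 0.25 × (176 − 240) = 224 → 224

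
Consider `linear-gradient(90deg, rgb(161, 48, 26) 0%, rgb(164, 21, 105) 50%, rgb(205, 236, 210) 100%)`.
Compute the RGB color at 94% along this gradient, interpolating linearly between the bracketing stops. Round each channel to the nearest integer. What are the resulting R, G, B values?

(200, 210, 197)

94% lies between the 50% and 100% stops, so the local fraction is t = (94 − 50)/(100 − 50) = 44/50 ≈ 0.88.
R = 164 + 0.88 × (205 − 164) = 200.08 → 200
G = 21 + 0.88 × (236 − 21) = 210.2 → 210
B = 105 + 0.88 × (210 − 105) = 197.4 → 197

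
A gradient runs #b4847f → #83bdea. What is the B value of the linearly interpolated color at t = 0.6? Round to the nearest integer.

B₁ = 127 (from #b4847f), B₂ = 234 (from #83bdea).
B = 127 + 0.6 × (234 − 127) = 191.2 → 191

191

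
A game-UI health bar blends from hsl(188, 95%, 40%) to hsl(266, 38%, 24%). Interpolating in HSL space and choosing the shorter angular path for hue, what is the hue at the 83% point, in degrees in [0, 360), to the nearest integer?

Hue arc: Δh = 266 − 188 = 78° (|Δh| ≤ 180, already the shorter path).
H = 188 + 0.83 × (78) = 252.74 → 253°

253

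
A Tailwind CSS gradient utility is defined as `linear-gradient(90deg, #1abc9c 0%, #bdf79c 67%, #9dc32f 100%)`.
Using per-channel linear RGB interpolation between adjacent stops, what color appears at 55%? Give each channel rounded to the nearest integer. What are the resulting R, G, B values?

(160, 236, 156)

55% lies between the 0% and 67% stops, so the local fraction is t = (55 − 0)/(67 − 0) = 55/67 ≈ 0.8209.
#1abc9c → (26, 188, 156); #bdf79c → (189, 247, 156).
R = 26 + 0.8209 × (189 − 26) = 159.807 → 160
G = 188 + 0.8209 × (247 − 188) = 236.433 → 236
B = 156 + 0.8209 × (156 − 156) = 156 → 156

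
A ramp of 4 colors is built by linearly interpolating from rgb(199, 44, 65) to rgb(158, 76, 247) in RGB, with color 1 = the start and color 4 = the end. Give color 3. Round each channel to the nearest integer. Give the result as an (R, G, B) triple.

With 4 swatches and endpoints inclusive, swatch 3 sits at t = (3 − 1)/(4 − 1) = 2/3 ≈ 0.6667.
R = 199 + 0.6667 × (158 − 199) = 171.665 → 172
G = 44 + 0.6667 × (76 − 44) = 65.334 → 65
B = 65 + 0.6667 × (247 − 65) = 186.339 → 186

(172, 65, 186)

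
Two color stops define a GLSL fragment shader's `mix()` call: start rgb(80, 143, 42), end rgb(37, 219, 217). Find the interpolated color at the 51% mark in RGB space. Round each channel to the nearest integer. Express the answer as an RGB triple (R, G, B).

51% corresponds to t = 0.51.
R = 80 + 0.51 × (37 − 80) = 80 + 0.51 × -43 = 58.07 → 58
G = 143 + 0.51 × (219 − 143) = 143 + 0.51 × 76 = 181.76 → 182
B = 42 + 0.51 × (217 − 42) = 42 + 0.51 × 175 = 131.25 → 131

(58, 182, 131)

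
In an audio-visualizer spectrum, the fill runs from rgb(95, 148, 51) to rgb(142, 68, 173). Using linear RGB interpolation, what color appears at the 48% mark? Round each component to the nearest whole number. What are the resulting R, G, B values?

(118, 110, 110)

48% corresponds to t = 0.48.
R = 95 + 0.48 × (142 − 95) = 95 + 0.48 × 47 = 117.56 → 118
G = 148 + 0.48 × (68 − 148) = 148 + 0.48 × -80 = 109.6 → 110
B = 51 + 0.48 × (173 − 51) = 51 + 0.48 × 122 = 109.56 → 110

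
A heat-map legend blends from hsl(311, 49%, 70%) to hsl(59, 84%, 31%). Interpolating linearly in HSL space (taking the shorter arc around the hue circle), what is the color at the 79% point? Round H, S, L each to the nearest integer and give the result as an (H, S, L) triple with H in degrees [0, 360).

(36, 77, 39)

Hue: 59 − 311 = -252°, but |-252| > 180 so the shorter arc goes the other way: Δh = -252 + 360 = 108°.
H = 311 + 0.79 × (108) = 396.32 → 396 → 396 mod 360 = 36°
S = 49 + 0.79 × (84 − 49) = 76.65 → 77%
L = 70 + 0.79 × (31 − 70) = 39.19 → 39%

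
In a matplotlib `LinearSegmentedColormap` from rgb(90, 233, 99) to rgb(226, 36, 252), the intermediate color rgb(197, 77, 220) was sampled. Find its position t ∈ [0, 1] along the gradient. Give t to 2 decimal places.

Invert the lerp on the G channel (largest span, 197): t = (77 − 233) / (36 − 233) = -156/-197 = 0.79188.
Check on R: (197 − 90)/(226 − 90) = 0.7868 ✓

0.79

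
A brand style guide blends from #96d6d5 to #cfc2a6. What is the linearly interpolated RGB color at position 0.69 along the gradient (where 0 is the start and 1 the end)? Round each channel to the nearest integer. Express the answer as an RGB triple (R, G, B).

#96d6d5 → (150, 214, 213); #cfc2a6 → (207, 194, 166).
R = 150 + 0.69 × (207 − 150) = 150 + 0.69 × 57 = 189.33 → 189
G = 214 + 0.69 × (194 − 214) = 214 + 0.69 × -20 = 200.2 → 200
B = 213 + 0.69 × (166 − 213) = 213 + 0.69 × -47 = 180.57 → 181
So the blended color is (189, 200, 181), about #bdc8b5.

(189, 200, 181)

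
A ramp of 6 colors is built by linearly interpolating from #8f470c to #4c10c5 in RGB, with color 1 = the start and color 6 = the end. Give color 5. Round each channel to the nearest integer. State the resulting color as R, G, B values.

With 6 swatches and endpoints inclusive, swatch 5 sits at t = (5 − 1)/(6 − 1) = 4/5 ≈ 0.8.
#8f470c → (143, 71, 12); #4c10c5 → (76, 16, 197).
R = 143 + 0.8 × (76 − 143) = 89.4 → 89
G = 71 + 0.8 × (16 − 71) = 27 → 27
B = 12 + 0.8 × (197 − 12) = 160 → 160

(89, 27, 160)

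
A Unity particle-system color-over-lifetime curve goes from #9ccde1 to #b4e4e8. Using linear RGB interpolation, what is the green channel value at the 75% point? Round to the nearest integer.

G₁ = 205 (from #9ccde1), G₂ = 228 (from #b4e4e8).
G = 205 + 0.75 × (228 − 205) = 222.25 → 222

222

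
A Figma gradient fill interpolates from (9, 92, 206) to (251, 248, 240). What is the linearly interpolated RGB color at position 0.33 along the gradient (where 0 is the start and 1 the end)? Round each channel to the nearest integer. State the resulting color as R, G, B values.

(89, 143, 217)

R = 9 + 0.33 × (251 − 9) = 9 + 0.33 × 242 = 88.86 → 89
G = 92 + 0.33 × (248 − 92) = 92 + 0.33 × 156 = 143.48 → 143
B = 206 + 0.33 × (240 − 206) = 206 + 0.33 × 34 = 217.22 → 217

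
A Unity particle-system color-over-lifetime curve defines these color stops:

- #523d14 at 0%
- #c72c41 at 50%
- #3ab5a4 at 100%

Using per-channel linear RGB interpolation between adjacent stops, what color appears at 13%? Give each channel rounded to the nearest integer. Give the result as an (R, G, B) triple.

13% lies between the 0% and 50% stops, so the local fraction is t = (13 − 0)/(50 − 0) = 13/50 ≈ 0.26.
#523d14 → (82, 61, 20); #c72c41 → (199, 44, 65).
R = 82 + 0.26 × (199 − 82) = 112.42 → 112
G = 61 + 0.26 × (44 − 61) = 56.58 → 57
B = 20 + 0.26 × (65 − 20) = 31.7 → 32

(112, 57, 32)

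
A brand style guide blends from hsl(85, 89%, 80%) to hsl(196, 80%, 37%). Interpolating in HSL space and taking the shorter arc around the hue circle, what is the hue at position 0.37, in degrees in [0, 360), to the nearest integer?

Hue arc: Δh = 196 − 85 = 111° (|Δh| ≤ 180, already the shorter path).
H = 85 + 0.37 × (111) = 126.07 → 126°

126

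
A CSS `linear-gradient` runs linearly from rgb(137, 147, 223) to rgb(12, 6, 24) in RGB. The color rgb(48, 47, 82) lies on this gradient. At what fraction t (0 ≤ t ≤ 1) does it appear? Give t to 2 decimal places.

Invert the lerp on the B channel (largest span, 199): t = (82 − 223) / (24 − 223) = -141/-199 = 0.70854.
Check on R: (48 − 137)/(12 − 137) = 0.712 ✓

0.71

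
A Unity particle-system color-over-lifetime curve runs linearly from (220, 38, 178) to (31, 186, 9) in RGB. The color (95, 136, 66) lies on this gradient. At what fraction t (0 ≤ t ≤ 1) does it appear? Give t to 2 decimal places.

0.66

Invert the lerp on the R channel (largest span, 189): t = (95 − 220) / (31 − 220) = -125/-189 = 0.66138.
Check on G: (136 − 38)/(186 − 38) = 0.6622 ✓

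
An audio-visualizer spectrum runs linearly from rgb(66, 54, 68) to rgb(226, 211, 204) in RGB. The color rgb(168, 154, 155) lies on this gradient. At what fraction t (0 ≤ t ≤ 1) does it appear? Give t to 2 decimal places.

Invert the lerp on the R channel (largest span, 160): t = (168 − 66) / (226 − 66) = 102/160 = 0.6375.
Check on G: (154 − 54)/(211 − 54) = 0.6369 ✓

0.64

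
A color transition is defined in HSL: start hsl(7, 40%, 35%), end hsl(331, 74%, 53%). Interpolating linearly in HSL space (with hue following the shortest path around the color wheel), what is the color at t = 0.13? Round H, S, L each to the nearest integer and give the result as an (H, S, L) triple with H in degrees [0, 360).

(2, 44, 37)

Hue: 331 − 7 = 324°, but |324| > 180 so the shorter arc goes the other way: Δh = 324 − 360 = -36°.
H = 7 + 0.13 × (-36) = 2.32 → 2°
S = 40 + 0.13 × (74 − 40) = 44.42 → 44%
L = 35 + 0.13 × (53 − 35) = 37.34 → 37%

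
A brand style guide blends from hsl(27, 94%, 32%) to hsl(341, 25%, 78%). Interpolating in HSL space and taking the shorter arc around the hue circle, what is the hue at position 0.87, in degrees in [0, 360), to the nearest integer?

347

Hue: 341 − 27 = 314°, but |314| > 180 so the shorter arc goes the other way: Δh = 314 − 360 = -46°.
H = 27 + 0.87 × (-46) = -13.02 → -13 → -13 mod 360 = 347°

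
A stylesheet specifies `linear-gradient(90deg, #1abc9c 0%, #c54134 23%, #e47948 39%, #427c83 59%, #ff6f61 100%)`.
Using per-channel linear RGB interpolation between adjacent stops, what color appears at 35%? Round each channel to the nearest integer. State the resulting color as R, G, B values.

(220, 107, 67)

35% lies between the 23% and 39% stops, so the local fraction is t = (35 − 23)/(39 − 23) = 12/16 ≈ 0.75.
#c54134 → (197, 65, 52); #e47948 → (228, 121, 72).
R = 197 + 0.75 × (228 − 197) = 220.25 → 220
G = 65 + 0.75 × (121 − 65) = 107 → 107
B = 52 + 0.75 × (72 − 52) = 67 → 67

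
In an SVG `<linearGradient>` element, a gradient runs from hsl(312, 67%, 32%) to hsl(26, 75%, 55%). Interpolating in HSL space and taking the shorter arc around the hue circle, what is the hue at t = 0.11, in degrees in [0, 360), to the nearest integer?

320

Hue: 26 − 312 = -286°, but |-286| > 180 so the shorter arc goes the other way: Δh = -286 + 360 = 74°.
H = 312 + 0.11 × (74) = 320.14 → 320°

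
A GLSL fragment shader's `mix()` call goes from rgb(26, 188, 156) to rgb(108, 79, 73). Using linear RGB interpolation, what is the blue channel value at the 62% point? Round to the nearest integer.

105

B = 156 + 0.62 × (73 − 156) = 104.54 → 105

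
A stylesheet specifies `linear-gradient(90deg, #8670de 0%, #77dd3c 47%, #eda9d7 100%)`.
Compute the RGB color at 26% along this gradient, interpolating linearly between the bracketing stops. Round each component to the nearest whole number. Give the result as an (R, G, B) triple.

26% lies between the 0% and 47% stops, so the local fraction is t = (26 − 0)/(47 − 0) = 26/47 ≈ 0.5532.
#8670de → (134, 112, 222); #77dd3c → (119, 221, 60).
R = 134 + 0.5532 × (119 − 134) = 125.702 → 126
G = 112 + 0.5532 × (221 − 112) = 172.299 → 172
B = 222 + 0.5532 × (60 − 222) = 132.382 → 132

(126, 172, 132)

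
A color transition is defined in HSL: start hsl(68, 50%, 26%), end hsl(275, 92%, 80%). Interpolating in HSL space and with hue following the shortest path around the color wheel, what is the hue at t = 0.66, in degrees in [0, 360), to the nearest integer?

327

Hue: 275 − 68 = 207°, but |207| > 180 so the shorter arc goes the other way: Δh = 207 − 360 = -153°.
H = 68 + 0.66 × (-153) = -32.98 → -33 → -33 mod 360 = 327°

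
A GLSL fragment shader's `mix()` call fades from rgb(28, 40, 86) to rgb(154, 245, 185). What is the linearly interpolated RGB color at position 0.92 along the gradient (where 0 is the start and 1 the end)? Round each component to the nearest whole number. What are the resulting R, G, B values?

R = 28 + 0.92 × (154 − 28) = 28 + 0.92 × 126 = 143.92 → 144
G = 40 + 0.92 × (245 − 40) = 40 + 0.92 × 205 = 228.6 → 229
B = 86 + 0.92 × (185 − 86) = 86 + 0.92 × 99 = 177.08 → 177

(144, 229, 177)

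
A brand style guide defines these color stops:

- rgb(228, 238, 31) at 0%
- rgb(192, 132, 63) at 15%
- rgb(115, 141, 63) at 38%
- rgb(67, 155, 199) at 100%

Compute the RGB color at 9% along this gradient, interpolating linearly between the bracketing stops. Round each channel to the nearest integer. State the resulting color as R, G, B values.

(206, 174, 50)

9% lies between the 0% and 15% stops, so the local fraction is t = (9 − 0)/(15 − 0) = 9/15 ≈ 0.6.
R = 228 + 0.6 × (192 − 228) = 206.4 → 206
G = 238 + 0.6 × (132 − 238) = 174.4 → 174
B = 31 + 0.6 × (63 − 31) = 50.2 → 50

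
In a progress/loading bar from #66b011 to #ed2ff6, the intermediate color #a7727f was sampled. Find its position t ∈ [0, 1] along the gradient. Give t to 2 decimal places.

0.48

Invert the lerp on the B channel (largest span, 229): t = (127 − 17) / (246 − 17) = 110/229 = 0.48035.
Check on R: (167 − 102)/(237 − 102) = 0.4815 ✓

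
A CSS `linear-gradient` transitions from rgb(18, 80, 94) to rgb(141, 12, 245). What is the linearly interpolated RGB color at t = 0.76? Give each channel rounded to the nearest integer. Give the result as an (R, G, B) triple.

R = 18 + 0.76 × (141 − 18) = 18 + 0.76 × 123 = 111.48 → 111
G = 80 + 0.76 × (12 − 80) = 80 + 0.76 × -68 = 28.32 → 28
B = 94 + 0.76 × (245 − 94) = 94 + 0.76 × 151 = 208.76 → 209

(111, 28, 209)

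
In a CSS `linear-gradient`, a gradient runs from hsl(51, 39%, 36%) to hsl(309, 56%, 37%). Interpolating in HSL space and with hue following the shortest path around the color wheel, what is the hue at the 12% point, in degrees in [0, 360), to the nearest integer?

39

Hue: 309 − 51 = 258°, but |258| > 180 so the shorter arc goes the other way: Δh = 258 − 360 = -102°.
H = 51 + 0.12 × (-102) = 38.76 → 39°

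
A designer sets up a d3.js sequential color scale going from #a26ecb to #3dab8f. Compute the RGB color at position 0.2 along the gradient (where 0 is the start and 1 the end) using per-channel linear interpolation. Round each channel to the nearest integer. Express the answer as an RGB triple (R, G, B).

(142, 122, 191)

#a26ecb → (162, 110, 203); #3dab8f → (61, 171, 143).
R = 162 + 0.2 × (61 − 162) = 162 + 0.2 × -101 = 141.8 → 142
G = 110 + 0.2 × (171 − 110) = 110 + 0.2 × 61 = 122.2 → 122
B = 203 + 0.2 × (143 − 203) = 203 + 0.2 × -60 = 191 → 191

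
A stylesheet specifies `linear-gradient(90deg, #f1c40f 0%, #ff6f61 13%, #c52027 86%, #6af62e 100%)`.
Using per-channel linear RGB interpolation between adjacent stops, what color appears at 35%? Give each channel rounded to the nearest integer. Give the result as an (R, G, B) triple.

(238, 87, 80)

35% lies between the 13% and 86% stops, so the local fraction is t = (35 − 13)/(86 − 13) = 22/73 ≈ 0.3014.
#ff6f61 → (255, 111, 97); #c52027 → (197, 32, 39).
R = 255 + 0.3014 × (197 − 255) = 237.519 → 238
G = 111 + 0.3014 × (32 − 111) = 87.189 → 87
B = 97 + 0.3014 × (39 − 97) = 79.519 → 80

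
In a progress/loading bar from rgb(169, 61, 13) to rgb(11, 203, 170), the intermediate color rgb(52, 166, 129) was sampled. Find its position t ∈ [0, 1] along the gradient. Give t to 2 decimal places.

0.74

Invert the lerp on the R channel (largest span, 158): t = (52 − 169) / (11 − 169) = -117/-158 = 0.74051.
Check on G: (166 − 61)/(203 − 61) = 0.7394 ✓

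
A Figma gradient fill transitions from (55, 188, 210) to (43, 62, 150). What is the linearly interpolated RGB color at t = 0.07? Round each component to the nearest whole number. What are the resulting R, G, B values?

R = 55 + 0.07 × (43 − 55) = 55 + 0.07 × -12 = 54.16 → 54
G = 188 + 0.07 × (62 − 188) = 188 + 0.07 × -126 = 179.18 → 179
B = 210 + 0.07 × (150 − 210) = 210 + 0.07 × -60 = 205.8 → 206
So the blended color is (54, 179, 206), about #36b3ce.

(54, 179, 206)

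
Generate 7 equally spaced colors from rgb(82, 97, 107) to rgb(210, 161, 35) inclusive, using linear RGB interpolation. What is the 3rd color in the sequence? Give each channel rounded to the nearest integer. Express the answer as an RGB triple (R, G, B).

With 7 swatches and endpoints inclusive, swatch 3 sits at t = (3 − 1)/(7 − 1) = 2/6 ≈ 0.3333.
R = 82 + 0.3333 × (210 − 82) = 124.662 → 125
G = 97 + 0.3333 × (161 − 97) = 118.331 → 118
B = 107 + 0.3333 × (35 − 107) = 83.002 → 83

(125, 118, 83)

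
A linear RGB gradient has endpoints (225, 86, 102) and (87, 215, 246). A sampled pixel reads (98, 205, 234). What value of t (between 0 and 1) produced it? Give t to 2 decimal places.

0.92

Invert the lerp on the B channel (largest span, 144): t = (234 − 102) / (246 − 102) = 132/144 = 0.91667.
Check on R: (98 − 225)/(87 − 225) = 0.9203 ✓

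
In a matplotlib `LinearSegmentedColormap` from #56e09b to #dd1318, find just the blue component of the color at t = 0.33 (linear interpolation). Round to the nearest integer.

B₁ = 155 (from #56e09b), B₂ = 24 (from #dd1318).
B = 155 + 0.33 × (24 − 155) = 111.77 → 112

112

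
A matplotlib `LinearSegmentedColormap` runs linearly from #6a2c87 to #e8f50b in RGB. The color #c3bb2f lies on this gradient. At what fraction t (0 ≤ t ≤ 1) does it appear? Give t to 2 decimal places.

Invert the lerp on the G channel (largest span, 201): t = (187 − 44) / (245 − 44) = 143/201 = 0.71144.
Check on R: (195 − 106)/(232 − 106) = 0.7063 ✓

0.71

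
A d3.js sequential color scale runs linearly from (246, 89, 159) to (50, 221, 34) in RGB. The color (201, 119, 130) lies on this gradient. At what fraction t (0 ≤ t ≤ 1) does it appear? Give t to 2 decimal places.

Invert the lerp on the R channel (largest span, 196): t = (201 − 246) / (50 − 246) = -45/-196 = 0.22959.
Check on G: (119 − 89)/(221 − 89) = 0.2273 ✓

0.23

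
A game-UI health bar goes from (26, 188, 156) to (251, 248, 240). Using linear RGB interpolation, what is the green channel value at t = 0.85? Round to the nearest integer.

G = 188 + 0.85 × (248 − 188) = 239 → 239

239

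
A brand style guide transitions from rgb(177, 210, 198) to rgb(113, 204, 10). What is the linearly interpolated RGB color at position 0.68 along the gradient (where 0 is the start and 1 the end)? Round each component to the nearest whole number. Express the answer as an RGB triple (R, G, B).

R = 177 + 0.68 × (113 − 177) = 177 + 0.68 × -64 = 133.48 → 133
G = 210 + 0.68 × (204 − 210) = 210 + 0.68 × -6 = 205.92 → 206
B = 198 + 0.68 × (10 − 198) = 198 + 0.68 × -188 = 70.16 → 70

(133, 206, 70)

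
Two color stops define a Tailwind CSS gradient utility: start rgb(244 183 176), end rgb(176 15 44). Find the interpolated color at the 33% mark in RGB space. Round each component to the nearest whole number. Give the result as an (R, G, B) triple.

33% corresponds to t = 0.33.
R = 244 + 0.33 × (176 − 244) = 244 + 0.33 × -68 = 221.56 → 222
G = 183 + 0.33 × (15 − 183) = 183 + 0.33 × -168 = 127.56 → 128
B = 176 + 0.33 × (44 − 176) = 176 + 0.33 × -132 = 132.44 → 132
So the blended color is (222, 128, 132), about #de8084.

(222, 128, 132)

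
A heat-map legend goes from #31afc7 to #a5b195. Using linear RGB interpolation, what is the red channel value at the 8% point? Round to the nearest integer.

R₁ = 49 (from #31afc7), R₂ = 165 (from #a5b195).
R = 49 + 0.08 × (165 − 49) = 58.28 → 58

58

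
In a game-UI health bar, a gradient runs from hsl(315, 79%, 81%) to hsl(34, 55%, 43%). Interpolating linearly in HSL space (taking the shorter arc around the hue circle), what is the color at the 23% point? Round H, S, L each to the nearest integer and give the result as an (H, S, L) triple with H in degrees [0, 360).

Hue: 34 − 315 = -281°, but |-281| > 180 so the shorter arc goes the other way: Δh = -281 + 360 = 79°.
H = 315 + 0.23 × (79) = 333.17 → 333°
S = 79 + 0.23 × (55 − 79) = 73.48 → 73%
L = 81 + 0.23 × (43 − 81) = 72.26 → 72%

(333, 73, 72)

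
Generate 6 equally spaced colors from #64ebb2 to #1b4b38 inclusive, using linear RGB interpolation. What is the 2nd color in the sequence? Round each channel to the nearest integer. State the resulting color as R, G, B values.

(85, 203, 154)

With 6 swatches and endpoints inclusive, swatch 2 sits at t = (2 − 1)/(6 − 1) = 1/5 ≈ 0.2.
#64ebb2 → (100, 235, 178); #1b4b38 → (27, 75, 56).
R = 100 + 0.2 × (27 − 100) = 85.4 → 85
G = 235 + 0.2 × (75 − 235) = 203 → 203
B = 178 + 0.2 × (56 − 178) = 153.6 → 154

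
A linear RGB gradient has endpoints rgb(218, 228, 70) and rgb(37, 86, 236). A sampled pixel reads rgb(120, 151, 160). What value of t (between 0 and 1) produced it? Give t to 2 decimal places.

Invert the lerp on the R channel (largest span, 181): t = (120 − 218) / (37 − 218) = -98/-181 = 0.54144.
Check on G: (151 − 228)/(86 − 228) = 0.5423 ✓

0.54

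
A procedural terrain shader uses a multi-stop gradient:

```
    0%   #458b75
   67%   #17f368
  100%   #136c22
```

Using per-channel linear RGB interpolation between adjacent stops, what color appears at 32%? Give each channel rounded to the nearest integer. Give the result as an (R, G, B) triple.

(47, 189, 111)

32% lies between the 0% and 67% stops, so the local fraction is t = (32 − 0)/(67 − 0) = 32/67 ≈ 0.4776.
#458b75 → (69, 139, 117); #17f368 → (23, 243, 104).
R = 69 + 0.4776 × (23 − 69) = 47.03 → 47
G = 139 + 0.4776 × (243 − 139) = 188.67 → 189
B = 117 + 0.4776 × (104 − 117) = 110.791 → 111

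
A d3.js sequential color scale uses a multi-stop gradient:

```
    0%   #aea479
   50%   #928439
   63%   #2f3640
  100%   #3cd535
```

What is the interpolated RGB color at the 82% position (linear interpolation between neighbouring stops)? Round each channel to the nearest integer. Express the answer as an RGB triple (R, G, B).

82% lies between the 63% and 100% stops, so the local fraction is t = (82 − 63)/(100 − 63) = 19/37 ≈ 0.5135.
#2f3640 → (47, 54, 64); #3cd535 → (60, 213, 53).
R = 47 + 0.5135 × (60 − 47) = 53.675 → 54
G = 54 + 0.5135 × (213 − 54) = 135.647 → 136
B = 64 + 0.5135 × (53 − 64) = 58.352 → 58

(54, 136, 58)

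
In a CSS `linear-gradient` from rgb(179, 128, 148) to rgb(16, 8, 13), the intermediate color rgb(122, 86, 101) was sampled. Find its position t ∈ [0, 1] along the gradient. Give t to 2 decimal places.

Invert the lerp on the R channel (largest span, 163): t = (122 − 179) / (16 − 179) = -57/-163 = 0.34969.
Check on G: (86 − 128)/(8 − 128) = 0.35 ✓

0.35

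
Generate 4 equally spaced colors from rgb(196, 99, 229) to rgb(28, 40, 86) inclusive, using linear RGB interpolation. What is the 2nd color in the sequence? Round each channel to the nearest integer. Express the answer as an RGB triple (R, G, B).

(140, 79, 181)

With 4 swatches and endpoints inclusive, swatch 2 sits at t = (2 − 1)/(4 − 1) = 1/3 ≈ 0.3333.
R = 196 + 0.3333 × (28 − 196) = 140.006 → 140
G = 99 + 0.3333 × (40 − 99) = 79.335 → 79
B = 229 + 0.3333 × (86 − 229) = 181.338 → 181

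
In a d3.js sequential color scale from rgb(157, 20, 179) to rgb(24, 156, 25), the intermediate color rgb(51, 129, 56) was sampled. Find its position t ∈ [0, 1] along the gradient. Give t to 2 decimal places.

Invert the lerp on the B channel (largest span, 154): t = (56 − 179) / (25 − 179) = -123/-154 = 0.7987.
Check on R: (51 − 157)/(24 − 157) = 0.797 ✓

0.80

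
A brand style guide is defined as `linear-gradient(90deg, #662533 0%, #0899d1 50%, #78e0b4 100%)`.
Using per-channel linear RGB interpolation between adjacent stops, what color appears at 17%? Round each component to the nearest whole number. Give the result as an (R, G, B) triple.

(70, 76, 105)

17% lies between the 0% and 50% stops, so the local fraction is t = (17 − 0)/(50 − 0) = 17/50 ≈ 0.34.
#662533 → (102, 37, 51); #0899d1 → (8, 153, 209).
R = 102 + 0.34 × (8 − 102) = 70.04 → 70
G = 37 + 0.34 × (153 − 37) = 76.44 → 76
B = 51 + 0.34 × (209 − 51) = 104.72 → 105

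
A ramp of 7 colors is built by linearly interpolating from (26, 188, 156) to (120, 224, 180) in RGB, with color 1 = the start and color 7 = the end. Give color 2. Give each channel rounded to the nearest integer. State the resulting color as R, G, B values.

(42, 194, 160)

With 7 swatches and endpoints inclusive, swatch 2 sits at t = (2 − 1)/(7 − 1) = 1/6 ≈ 0.1667.
R = 26 + 0.1667 × (120 − 26) = 41.67 → 42
G = 188 + 0.1667 × (224 − 188) = 194.001 → 194
B = 156 + 0.1667 × (180 − 156) = 160.001 → 160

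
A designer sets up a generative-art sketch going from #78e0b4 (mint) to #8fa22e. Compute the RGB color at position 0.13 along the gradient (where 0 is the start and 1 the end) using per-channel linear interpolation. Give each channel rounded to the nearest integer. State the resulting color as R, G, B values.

(123, 216, 163)

#78e0b4 → (120, 224, 180); #8fa22e → (143, 162, 46).
R = 120 + 0.13 × (143 − 120) = 120 + 0.13 × 23 = 122.99 → 123
G = 224 + 0.13 × (162 − 224) = 224 + 0.13 × -62 = 215.94 → 216
B = 180 + 0.13 × (46 − 180) = 180 + 0.13 × -134 = 162.58 → 163
So the blended color is (123, 216, 163), about #7bd8a3.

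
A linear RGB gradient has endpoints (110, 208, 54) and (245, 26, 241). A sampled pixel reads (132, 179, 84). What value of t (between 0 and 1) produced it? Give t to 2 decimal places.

Invert the lerp on the B channel (largest span, 187): t = (84 − 54) / (241 − 54) = 30/187 = 0.16043.
Check on R: (132 − 110)/(245 − 110) = 0.163 ✓

0.16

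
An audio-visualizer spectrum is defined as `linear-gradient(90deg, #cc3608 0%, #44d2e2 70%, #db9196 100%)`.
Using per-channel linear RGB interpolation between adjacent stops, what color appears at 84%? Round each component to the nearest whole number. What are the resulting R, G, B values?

84% lies between the 70% and 100% stops, so the local fraction is t = (84 − 70)/(100 − 70) = 14/30 ≈ 0.4667.
#44d2e2 → (68, 210, 226); #db9196 → (219, 145, 150).
R = 68 + 0.4667 × (219 − 68) = 138.472 → 138
G = 210 + 0.4667 × (145 − 210) = 179.665 → 180
B = 226 + 0.4667 × (150 − 226) = 190.531 → 191

(138, 180, 191)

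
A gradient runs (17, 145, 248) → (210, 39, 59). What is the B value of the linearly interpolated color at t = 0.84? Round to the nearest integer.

B = 248 + 0.84 × (59 − 248) = 89.24 → 89

89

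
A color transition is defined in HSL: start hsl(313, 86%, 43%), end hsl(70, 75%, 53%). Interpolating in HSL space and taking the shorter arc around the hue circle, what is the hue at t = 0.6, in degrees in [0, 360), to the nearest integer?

Hue: 70 − 313 = -243°, but |-243| > 180 so the shorter arc goes the other way: Δh = -243 + 360 = 117°.
H = 313 + 0.6 × (117) = 383.2 → 383 → 383 mod 360 = 23°

23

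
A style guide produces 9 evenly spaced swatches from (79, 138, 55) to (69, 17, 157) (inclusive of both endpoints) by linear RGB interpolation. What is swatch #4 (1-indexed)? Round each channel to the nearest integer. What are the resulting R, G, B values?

(75, 93, 93)

With 9 swatches and endpoints inclusive, swatch 4 sits at t = (4 − 1)/(9 − 1) = 3/8 ≈ 0.375.
R = 79 + 0.375 × (69 − 79) = 75.25 → 75
G = 138 + 0.375 × (17 − 138) = 92.625 → 93
B = 55 + 0.375 × (157 − 55) = 93.25 → 93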